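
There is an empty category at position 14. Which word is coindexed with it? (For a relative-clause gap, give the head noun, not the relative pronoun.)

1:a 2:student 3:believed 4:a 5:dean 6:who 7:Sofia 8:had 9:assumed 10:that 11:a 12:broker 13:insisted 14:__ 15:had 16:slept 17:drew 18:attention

5

The gap at 14 is the subject of "slept", inside a relative clause.
The relative pronoun is "who" (word 6); it is bound by the head noun immediately before it.
Its filler is the head noun "dean", at word 5.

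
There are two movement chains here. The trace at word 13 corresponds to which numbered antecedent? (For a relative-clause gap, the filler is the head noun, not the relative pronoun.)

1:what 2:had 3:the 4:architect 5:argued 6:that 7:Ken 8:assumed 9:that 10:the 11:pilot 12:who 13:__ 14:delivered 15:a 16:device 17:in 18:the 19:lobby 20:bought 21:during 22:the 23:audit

The marked gap is inside the relative clause, the subject of "delivered".
Its filler is the head noun "pilot" (via "who"), at word 11.
(The other dependency links word 1 to a gap after word 20.)

11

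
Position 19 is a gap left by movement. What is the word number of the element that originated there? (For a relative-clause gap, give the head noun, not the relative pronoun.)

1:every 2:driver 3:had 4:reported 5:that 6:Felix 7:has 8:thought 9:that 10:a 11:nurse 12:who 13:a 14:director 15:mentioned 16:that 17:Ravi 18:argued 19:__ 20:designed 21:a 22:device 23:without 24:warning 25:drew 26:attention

11

The gap at 19 is the subject of "designed", inside a relative clause.
The relative pronoun is "who" (word 12); it is bound by the head noun immediately before it.
Its filler is the head noun "nurse", at word 11.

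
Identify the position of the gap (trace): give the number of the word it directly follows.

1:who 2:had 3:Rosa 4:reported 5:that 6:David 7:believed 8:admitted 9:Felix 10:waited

7

The displaced element is "who" (word 1).
It is linked across 2 clause boundaries (that → Ø).
It functions as the subject of "admitted", so the gap sits immediately after word 7 ("believed").
Base order: Rosa had reported that David believed that who admitted Felix waited.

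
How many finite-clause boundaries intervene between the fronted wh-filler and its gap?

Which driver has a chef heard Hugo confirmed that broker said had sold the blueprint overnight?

"which driver" is extracted from the subject of "sold".
Boundaries crossed, outermost first: [Ø], [Ø], [Ø] — 3 in total.

3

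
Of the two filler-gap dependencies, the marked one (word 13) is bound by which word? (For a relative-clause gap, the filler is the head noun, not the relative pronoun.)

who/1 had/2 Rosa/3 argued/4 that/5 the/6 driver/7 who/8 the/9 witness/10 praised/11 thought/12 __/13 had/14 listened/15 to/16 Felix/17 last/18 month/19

The marked gap is the subject of "listened".
Its filler is the fronted wh-phrase "who", at word 1.
(The other dependency links word 7 to a gap after word 11.)

1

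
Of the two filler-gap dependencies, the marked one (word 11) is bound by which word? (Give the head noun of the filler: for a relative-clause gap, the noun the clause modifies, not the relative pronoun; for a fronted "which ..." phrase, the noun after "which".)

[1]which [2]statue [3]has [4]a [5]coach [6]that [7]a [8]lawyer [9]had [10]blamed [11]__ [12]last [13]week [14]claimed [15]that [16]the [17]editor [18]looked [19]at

The marked gap is inside the relative clause, the direct object of "blamed".
Its filler is the head noun "coach" (via "that"), at word 5.
(The other dependency links word 2 to a gap after word 19.)

5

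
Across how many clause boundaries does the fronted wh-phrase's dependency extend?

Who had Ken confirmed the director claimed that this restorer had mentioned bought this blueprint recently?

3

"who" is extracted from the subject of "bought".
Boundaries crossed, outermost first: [Ø], [that], [Ø] — 3 in total.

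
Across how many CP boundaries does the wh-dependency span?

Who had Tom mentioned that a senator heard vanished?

2

"who" is extracted from the subject of "vanished".
Boundaries crossed, outermost first: [that], [Ø] — 2 in total.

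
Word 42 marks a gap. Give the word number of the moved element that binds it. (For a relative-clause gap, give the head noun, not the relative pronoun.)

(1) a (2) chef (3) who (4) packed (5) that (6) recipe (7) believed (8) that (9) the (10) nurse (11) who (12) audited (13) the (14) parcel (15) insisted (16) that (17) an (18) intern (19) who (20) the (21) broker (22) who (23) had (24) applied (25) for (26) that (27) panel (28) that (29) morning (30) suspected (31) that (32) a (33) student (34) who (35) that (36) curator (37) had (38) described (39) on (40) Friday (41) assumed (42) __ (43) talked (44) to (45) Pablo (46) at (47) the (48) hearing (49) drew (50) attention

The gap at 42 is the subject of "talked", inside a relative clause.
The relative pronoun is "who" (word 19); it is bound by the head noun immediately before it.
Its filler is the head noun "intern", at word 18.

18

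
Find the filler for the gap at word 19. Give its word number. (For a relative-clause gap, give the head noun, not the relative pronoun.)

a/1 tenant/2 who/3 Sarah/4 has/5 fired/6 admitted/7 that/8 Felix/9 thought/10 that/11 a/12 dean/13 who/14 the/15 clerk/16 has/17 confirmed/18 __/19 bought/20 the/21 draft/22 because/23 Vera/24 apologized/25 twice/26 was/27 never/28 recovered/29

The gap at 19 is the subject of "bought", inside a relative clause.
The relative pronoun is "who" (word 14); it is bound by the head noun immediately before it.
Its filler is the head noun "dean", at word 13.

13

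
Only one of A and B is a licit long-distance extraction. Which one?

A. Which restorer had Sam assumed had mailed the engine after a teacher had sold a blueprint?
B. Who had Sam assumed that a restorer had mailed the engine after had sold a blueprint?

A

In B, the wh-phrase is extracted from inside an adjunct island (introduced by "after"), which blocks movement.
In A, the extraction path crosses only that-complement boundaries, which are transparent.
So A is grammatical.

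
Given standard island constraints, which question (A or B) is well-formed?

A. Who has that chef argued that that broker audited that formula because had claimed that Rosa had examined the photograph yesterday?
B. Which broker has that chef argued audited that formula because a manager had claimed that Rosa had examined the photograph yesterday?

In A, the wh-phrase is extracted from inside an adjunct island (introduced by "because"), which blocks movement.
In B, the extraction path crosses only that-complement boundaries, which are transparent.
So B is grammatical.

B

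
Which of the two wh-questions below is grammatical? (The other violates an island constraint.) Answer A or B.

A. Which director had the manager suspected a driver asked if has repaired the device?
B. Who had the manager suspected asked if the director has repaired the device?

In A, the wh-phrase is extracted from inside a wh-island (introduced by "if"), which blocks movement.
In B, the extraction path crosses only that-complement boundaries, which are transparent.
So B is grammatical.

B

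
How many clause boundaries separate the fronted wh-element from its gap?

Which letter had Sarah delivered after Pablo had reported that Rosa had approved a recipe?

0

"which letter" originates inside the matrix clause — no clause boundary is crossed.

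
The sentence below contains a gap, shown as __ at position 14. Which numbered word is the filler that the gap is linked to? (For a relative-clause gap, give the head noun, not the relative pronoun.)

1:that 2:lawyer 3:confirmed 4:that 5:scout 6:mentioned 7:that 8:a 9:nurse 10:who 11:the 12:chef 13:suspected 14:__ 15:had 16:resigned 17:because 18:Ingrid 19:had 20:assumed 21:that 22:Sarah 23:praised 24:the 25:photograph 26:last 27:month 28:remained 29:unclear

The gap at 14 is the subject of "resigned", inside a relative clause.
The relative pronoun is "who" (word 10); it is bound by the head noun immediately before it.
Its filler is the head noun "nurse", at word 9.

9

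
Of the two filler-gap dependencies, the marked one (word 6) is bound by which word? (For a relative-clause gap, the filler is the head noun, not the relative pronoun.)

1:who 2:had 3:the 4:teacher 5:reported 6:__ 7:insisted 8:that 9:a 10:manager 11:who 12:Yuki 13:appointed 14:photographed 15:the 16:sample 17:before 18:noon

The marked gap is the subject of "insisted".
Its filler is the fronted wh-phrase "who", at word 1.
(The other dependency links word 10 to a gap after word 13.)

1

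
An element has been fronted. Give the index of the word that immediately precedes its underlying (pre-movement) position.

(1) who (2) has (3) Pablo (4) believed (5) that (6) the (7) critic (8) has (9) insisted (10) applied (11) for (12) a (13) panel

The displaced element is "who" (word 1).
It is linked across 2 clause boundaries (that → Ø).
It functions as the subject of "applied", so the gap sits immediately after word 9 ("insisted").
Base order: Pablo has believed that the critic has insisted who applied for a panel.

9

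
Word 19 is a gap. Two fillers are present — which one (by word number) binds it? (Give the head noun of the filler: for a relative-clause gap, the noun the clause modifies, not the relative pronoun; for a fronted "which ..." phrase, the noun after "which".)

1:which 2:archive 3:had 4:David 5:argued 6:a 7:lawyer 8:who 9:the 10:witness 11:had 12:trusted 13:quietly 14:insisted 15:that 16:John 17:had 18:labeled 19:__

2

The marked gap is the direct object of "labeled".
Its filler is the fronted wh-phrase "which archive", at word 2.
(The other dependency links word 7 to a gap after word 12.)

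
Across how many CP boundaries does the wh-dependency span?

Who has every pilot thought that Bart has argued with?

1

"who" is extracted from the PP object of "argued".
Boundaries crossed, outermost first: [that] — 1 in total.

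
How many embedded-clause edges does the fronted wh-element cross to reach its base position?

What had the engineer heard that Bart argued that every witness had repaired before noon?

2

"what" is extracted from the object of "repaired".
Boundaries crossed, outermost first: [that], [that] — 2 in total.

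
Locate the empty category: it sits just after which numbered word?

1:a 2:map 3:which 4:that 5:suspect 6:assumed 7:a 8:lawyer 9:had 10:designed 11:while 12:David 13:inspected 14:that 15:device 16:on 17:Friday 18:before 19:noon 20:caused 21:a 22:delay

10

The displaced element is "a map" (word 2).
It is linked across 1 clause boundary (Ø).
It functions as the direct object of "designed", so the gap sits immediately after word 10 ("designed").
Base order: That suspect assumed a lawyer had designed a map while David inspected that device on Friday before noon.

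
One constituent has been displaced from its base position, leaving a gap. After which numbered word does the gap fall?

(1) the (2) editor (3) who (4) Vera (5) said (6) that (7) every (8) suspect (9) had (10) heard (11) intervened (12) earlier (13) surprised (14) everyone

The displaced element is "the editor" (word 2).
It is linked across 2 clause boundaries (that → Ø).
It functions as the subject of "intervened", so the gap sits immediately after word 10 ("heard").
Base order: Vera said that every suspect had heard that the editor intervened earlier.

10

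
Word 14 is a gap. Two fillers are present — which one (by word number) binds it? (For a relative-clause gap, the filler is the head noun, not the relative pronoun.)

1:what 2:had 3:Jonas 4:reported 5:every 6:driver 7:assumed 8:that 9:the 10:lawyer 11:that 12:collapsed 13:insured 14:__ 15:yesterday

The marked gap is the direct object of "insured".
Its filler is the fronted wh-phrase "what", at word 1.
(The other dependency links word 10 to a gap after word 11.)

1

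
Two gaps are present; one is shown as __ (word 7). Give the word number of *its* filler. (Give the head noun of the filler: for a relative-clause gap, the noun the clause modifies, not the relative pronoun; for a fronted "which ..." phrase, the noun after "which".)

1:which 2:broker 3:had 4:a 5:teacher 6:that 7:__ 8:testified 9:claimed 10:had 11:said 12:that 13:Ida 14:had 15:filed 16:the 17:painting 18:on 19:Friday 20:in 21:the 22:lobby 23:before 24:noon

5

The marked gap is inside the relative clause, the subject of "testified".
Its filler is the head noun "teacher" (via "that"), at word 5.
(The other dependency links word 2 to a gap after word 9.)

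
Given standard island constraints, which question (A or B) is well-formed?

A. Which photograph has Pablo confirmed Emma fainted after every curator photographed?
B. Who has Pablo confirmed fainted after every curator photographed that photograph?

B

In A, the wh-phrase is extracted from inside an adjunct island (introduced by "after"), which blocks movement.
In B, the extraction path crosses only that-complement boundaries, which are transparent.
So B is grammatical.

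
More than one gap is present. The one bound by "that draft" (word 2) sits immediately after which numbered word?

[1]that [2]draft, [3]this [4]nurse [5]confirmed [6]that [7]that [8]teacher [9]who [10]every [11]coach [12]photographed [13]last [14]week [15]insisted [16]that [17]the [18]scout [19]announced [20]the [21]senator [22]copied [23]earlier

22

The displaced element is "that draft" (word 2).
It is linked across 3 clause boundaries (that → that → Ø).
It functions as the direct object of "copied", so the gap sits immediately after word 22 ("copied").
Base order: This nurse confirmed that that teacher who every coach photographed last week insisted that the scout announced the senator copied that draft earlier.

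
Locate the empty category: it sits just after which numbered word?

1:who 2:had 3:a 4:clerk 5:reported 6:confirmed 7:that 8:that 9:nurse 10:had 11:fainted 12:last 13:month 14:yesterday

5

The displaced element is "who" (word 1).
It is linked across 1 clause boundary (Ø).
It functions as the subject of "confirmed", so the gap sits immediately after word 5 ("reported").
Base order: A clerk had reported that who confirmed that that nurse had fainted last month yesterday.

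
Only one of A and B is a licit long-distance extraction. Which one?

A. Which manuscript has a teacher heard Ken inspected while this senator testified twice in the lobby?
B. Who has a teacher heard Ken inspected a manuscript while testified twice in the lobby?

A

In B, the wh-phrase is extracted from inside an adjunct island (introduced by "while"), which blocks movement.
In A, the extraction path crosses only that-complement boundaries, which are transparent.
So A is grammatical.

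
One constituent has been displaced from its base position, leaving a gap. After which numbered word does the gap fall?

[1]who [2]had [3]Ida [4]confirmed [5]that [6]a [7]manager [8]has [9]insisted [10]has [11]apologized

9

The displaced element is "who" (word 1).
It is linked across 2 clause boundaries (that → Ø).
It functions as the subject of "apologized", so the gap sits immediately after word 9 ("insisted").
Base order: Ida had confirmed that a manager has insisted that who has apologized.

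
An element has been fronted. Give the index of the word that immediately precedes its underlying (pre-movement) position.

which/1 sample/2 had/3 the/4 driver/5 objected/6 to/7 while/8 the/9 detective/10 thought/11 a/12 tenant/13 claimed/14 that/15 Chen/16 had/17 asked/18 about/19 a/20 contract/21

7

The displaced element is "which sample" (word 2).
It functions as the object of the preposition "to" of "objected", so the gap sits immediately after word 7 ("to").
Base order: The driver had objected to which sample while the detective thought a tenant claimed that Chen had asked about a contract.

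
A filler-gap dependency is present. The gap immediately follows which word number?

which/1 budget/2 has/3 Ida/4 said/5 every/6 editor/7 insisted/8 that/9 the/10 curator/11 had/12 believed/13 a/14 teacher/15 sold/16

The displaced element is "which budget" (word 2).
It is linked across 3 clause boundaries (Ø → that → Ø).
It functions as the direct object of "sold", so the gap sits immediately after word 16 ("sold").
Base order: Ida has said every editor insisted that the curator had believed a teacher sold which budget.

16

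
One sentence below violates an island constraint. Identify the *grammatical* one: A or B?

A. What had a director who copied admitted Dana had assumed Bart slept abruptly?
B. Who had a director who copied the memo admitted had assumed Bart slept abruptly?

B

In A, the wh-phrase is extracted from inside a complex-NP island (relative clause) (introduced by "who"), which blocks movement.
In B, the extraction path crosses only that-complement boundaries, which are transparent.
So B is grammatical.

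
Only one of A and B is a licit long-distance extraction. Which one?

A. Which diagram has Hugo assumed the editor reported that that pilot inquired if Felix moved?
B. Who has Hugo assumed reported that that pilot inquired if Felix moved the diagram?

In A, the wh-phrase is extracted from inside a wh-island (introduced by "if"), which blocks movement.
In B, the extraction path crosses only that-complement boundaries, which are transparent.
So B is grammatical.

B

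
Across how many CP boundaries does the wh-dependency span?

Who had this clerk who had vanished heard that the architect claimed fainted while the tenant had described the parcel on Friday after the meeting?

"who" is extracted from the subject of "fainted".
Boundaries crossed, outermost first: [that], [Ø] — 2 in total.

2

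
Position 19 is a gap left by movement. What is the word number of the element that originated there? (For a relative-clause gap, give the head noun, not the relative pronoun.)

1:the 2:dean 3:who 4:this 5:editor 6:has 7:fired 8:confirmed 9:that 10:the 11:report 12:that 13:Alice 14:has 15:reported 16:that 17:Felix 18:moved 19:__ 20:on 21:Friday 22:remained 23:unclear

The gap at 19 is the object of "moved", inside a relative clause.
The relative pronoun is "that" (word 12); it is bound by the head noun immediately before it.
Its filler is the head noun "report", at word 11.

11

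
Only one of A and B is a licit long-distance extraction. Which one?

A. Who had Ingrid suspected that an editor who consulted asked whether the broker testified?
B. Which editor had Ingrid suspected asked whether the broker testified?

In A, the wh-phrase is extracted from inside a complex-NP island (relative clause) (introduced by "who"), which blocks movement.
In B, the extraction path crosses only that-complement boundaries, which are transparent.
So B is grammatical.

B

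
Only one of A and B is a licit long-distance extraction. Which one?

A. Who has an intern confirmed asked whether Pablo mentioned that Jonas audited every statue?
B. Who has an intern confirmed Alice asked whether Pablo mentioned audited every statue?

A

In B, the wh-phrase is extracted from inside a wh-island (introduced by "whether"), which blocks movement.
In A, the extraction path crosses only that-complement boundaries, which are transparent.
So A is grammatical.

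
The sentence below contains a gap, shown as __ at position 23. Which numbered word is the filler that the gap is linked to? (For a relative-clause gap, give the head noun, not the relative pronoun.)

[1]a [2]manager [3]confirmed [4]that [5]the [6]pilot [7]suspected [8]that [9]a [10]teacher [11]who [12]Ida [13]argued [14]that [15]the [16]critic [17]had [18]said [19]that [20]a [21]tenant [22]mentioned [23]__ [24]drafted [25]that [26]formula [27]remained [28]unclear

10

The gap at 23 is the subject of "drafted", inside a relative clause.
The relative pronoun is "who" (word 11); it is bound by the head noun immediately before it.
Its filler is the head noun "teacher", at word 10.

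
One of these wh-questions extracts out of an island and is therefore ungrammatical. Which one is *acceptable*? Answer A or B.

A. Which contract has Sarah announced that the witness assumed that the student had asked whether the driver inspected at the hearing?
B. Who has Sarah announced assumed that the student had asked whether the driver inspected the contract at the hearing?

In A, the wh-phrase is extracted from inside a wh-island (introduced by "whether"), which blocks movement.
In B, the extraction path crosses only that-complement boundaries, which are transparent.
So B is grammatical.

B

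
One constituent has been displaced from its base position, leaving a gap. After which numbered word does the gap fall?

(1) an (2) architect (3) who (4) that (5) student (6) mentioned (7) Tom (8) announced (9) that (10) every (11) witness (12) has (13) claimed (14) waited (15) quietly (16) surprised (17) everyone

13

The displaced element is "an architect" (word 2).
It is linked across 3 clause boundaries (Ø → that → Ø).
It functions as the subject of "waited", so the gap sits immediately after word 13 ("claimed").
Base order: That student mentioned Tom announced that every witness has claimed that an architect waited quietly.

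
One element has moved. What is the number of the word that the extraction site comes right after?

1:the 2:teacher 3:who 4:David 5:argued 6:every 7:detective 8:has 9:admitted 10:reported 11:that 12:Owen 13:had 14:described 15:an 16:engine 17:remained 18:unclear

9

The displaced element is "the teacher" (word 2).
It is linked across 2 clause boundaries (Ø → Ø).
It functions as the subject of "reported", so the gap sits immediately after word 9 ("admitted").
Base order: David argued every detective has admitted that the teacher reported that Owen had described an engine.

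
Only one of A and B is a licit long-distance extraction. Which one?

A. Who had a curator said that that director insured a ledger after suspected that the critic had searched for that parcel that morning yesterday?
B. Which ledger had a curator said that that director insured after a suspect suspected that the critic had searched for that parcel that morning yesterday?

B

In A, the wh-phrase is extracted from inside an adjunct island (introduced by "after"), which blocks movement.
In B, the extraction path crosses only that-complement boundaries, which are transparent.
So B is grammatical.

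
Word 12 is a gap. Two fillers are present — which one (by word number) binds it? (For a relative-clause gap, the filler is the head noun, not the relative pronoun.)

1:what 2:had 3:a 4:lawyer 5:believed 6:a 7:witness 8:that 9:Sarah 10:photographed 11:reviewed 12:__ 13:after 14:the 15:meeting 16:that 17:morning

The marked gap is the direct object of "reviewed".
Its filler is the fronted wh-phrase "what", at word 1.
(The other dependency links word 7 to a gap after word 10.)

1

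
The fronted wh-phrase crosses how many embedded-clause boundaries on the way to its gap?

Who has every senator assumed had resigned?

1

"who" is extracted from the subject of "resigned".
Boundaries crossed, outermost first: [Ø] — 1 in total.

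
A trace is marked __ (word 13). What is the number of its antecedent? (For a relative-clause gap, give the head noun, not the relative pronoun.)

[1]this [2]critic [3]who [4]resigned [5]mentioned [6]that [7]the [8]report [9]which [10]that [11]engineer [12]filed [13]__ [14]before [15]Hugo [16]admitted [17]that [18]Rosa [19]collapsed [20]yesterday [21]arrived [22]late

The gap at 13 is the object of "filed", inside a relative clause.
The relative pronoun is "which" (word 9); it is bound by the head noun immediately before it.
Its filler is the head noun "report", at word 8.

8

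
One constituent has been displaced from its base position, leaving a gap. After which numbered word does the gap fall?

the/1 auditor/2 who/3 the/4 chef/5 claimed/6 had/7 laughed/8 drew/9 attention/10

6

The displaced element is "the auditor" (word 2).
It is linked across 1 clause boundary (Ø).
It functions as the subject of "laughed", so the gap sits immediately after word 6 ("claimed").
Base order: The chef claimed the auditor had laughed.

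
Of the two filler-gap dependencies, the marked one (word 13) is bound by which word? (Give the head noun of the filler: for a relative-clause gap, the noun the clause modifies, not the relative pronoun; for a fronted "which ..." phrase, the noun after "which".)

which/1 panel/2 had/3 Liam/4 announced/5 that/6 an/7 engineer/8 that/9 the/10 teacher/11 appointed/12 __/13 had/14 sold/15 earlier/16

The marked gap is inside the relative clause, the direct object of "appointed".
Its filler is the head noun "engineer" (via "that"), at word 8.
(The other dependency links word 2 to a gap after word 15.)

8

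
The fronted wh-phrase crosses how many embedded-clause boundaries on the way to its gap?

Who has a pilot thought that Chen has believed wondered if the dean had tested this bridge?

"who" is extracted from the subject of "wondered".
Boundaries crossed, outermost first: [that], [Ø] — 2 in total.

2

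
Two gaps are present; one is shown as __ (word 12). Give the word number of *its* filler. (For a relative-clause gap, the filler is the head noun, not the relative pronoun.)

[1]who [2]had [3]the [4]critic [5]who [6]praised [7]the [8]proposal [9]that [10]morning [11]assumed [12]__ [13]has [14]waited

The marked gap is the subject of "waited".
Its filler is the fronted wh-phrase "who", at word 1.
(The other dependency links word 4 to a gap after word 5.)

1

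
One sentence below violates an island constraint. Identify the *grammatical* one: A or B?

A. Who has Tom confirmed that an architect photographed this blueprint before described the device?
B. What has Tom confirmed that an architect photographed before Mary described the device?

B

In A, the wh-phrase is extracted from inside an adjunct island (introduced by "before"), which blocks movement.
In B, the extraction path crosses only that-complement boundaries, which are transparent.
So B is grammatical.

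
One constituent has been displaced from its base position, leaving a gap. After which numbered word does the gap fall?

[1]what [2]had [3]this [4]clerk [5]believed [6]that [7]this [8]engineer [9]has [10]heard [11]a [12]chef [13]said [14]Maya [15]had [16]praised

16

The displaced element is "what" (word 1).
It is linked across 3 clause boundaries (that → Ø → Ø).
It functions as the direct object of "praised", so the gap sits immediately after word 16 ("praised").
Base order: This clerk had believed that this engineer has heard a chef said Maya had praised what.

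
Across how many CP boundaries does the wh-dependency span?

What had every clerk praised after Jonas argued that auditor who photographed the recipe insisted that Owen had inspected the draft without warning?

"what" originates inside the matrix clause — no clause boundary is crossed.

0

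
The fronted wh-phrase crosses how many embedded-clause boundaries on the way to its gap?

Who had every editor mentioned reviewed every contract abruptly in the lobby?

"who" is extracted from the subject of "reviewed".
Boundaries crossed, outermost first: [Ø] — 1 in total.

1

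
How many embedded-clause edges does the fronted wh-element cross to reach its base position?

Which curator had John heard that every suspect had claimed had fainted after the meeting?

2

"which curator" is extracted from the subject of "fainted".
Boundaries crossed, outermost first: [that], [Ø] — 2 in total.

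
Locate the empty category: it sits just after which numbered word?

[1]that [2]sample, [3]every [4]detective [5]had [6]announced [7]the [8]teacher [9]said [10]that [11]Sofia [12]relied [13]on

The displaced element is "that sample" (word 2).
It is linked across 2 clause boundaries (Ø → that).
It functions as the object of the preposition "on" of "relied", so the gap sits immediately after word 13 ("on").
Base order: Every detective had announced the teacher said that Sofia relied on that sample.

13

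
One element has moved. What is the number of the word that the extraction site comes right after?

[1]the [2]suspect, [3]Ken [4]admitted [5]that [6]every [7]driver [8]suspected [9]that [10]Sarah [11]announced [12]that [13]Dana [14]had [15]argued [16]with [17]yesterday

16

The displaced element is "the suspect" (word 2).
It is linked across 3 clause boundaries (that → that → that).
It functions as the object of the preposition "with" of "argued", so the gap sits immediately after word 16 ("with").
Base order: Ken admitted that every driver suspected that Sarah announced that Dana had argued with the suspect yesterday.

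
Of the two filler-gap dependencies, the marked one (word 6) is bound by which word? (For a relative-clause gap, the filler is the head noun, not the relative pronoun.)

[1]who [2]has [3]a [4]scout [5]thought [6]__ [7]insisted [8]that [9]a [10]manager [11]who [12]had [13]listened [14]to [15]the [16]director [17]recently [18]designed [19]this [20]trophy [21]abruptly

The marked gap is the subject of "insisted".
Its filler is the fronted wh-phrase "who", at word 1.
(The other dependency links word 10 to a gap after word 11.)

1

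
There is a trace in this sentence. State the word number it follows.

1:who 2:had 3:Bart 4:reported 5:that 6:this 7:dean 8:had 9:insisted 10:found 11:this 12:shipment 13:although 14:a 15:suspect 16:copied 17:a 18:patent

9

The displaced element is "who" (word 1).
It is linked across 2 clause boundaries (that → Ø).
It functions as the subject of "found", so the gap sits immediately after word 9 ("insisted").
Base order: Bart had reported that this dean had insisted that who found this shipment although a suspect copied a patent.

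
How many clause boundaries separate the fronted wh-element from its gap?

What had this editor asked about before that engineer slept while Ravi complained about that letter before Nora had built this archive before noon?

0

"what" originates inside the matrix clause — no clause boundary is crossed.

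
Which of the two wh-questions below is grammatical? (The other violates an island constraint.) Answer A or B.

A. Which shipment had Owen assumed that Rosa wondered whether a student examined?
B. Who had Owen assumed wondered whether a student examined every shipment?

B

In A, the wh-phrase is extracted from inside a wh-island (introduced by "whether"), which blocks movement.
In B, the extraction path crosses only that-complement boundaries, which are transparent.
So B is grammatical.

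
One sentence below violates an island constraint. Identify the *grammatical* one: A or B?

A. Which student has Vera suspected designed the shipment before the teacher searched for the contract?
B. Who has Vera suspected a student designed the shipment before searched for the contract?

In B, the wh-phrase is extracted from inside an adjunct island (introduced by "before"), which blocks movement.
In A, the extraction path crosses only that-complement boundaries, which are transparent.
So A is grammatical.

A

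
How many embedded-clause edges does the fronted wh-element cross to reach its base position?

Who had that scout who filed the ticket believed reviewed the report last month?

"who" is extracted from the subject of "reviewed".
Boundaries crossed, outermost first: [Ø] — 1 in total.

1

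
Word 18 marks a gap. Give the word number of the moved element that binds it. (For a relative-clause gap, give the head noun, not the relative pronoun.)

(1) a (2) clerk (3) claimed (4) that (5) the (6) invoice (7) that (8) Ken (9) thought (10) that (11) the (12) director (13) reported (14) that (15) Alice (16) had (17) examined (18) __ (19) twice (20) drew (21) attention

6

The gap at 18 is the object of "examined", inside a relative clause.
The relative pronoun is "that" (word 7); it is bound by the head noun immediately before it.
Its filler is the head noun "invoice", at word 6.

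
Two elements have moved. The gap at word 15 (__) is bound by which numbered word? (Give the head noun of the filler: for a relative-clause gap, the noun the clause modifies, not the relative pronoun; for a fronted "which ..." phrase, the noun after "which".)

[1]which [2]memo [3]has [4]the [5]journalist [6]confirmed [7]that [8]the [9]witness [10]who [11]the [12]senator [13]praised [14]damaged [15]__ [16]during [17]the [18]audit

2

The marked gap is the direct object of "damaged".
Its filler is the fronted wh-phrase "which memo", at word 2.
(The other dependency links word 9 to a gap after word 13.)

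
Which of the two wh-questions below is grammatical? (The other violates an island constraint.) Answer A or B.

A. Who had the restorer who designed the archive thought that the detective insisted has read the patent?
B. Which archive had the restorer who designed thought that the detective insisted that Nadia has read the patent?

In B, the wh-phrase is extracted from inside a complex-NP island (relative clause) (introduced by "who"), which blocks movement.
In A, the extraction path crosses only that-complement boundaries, which are transparent.
So A is grammatical.

A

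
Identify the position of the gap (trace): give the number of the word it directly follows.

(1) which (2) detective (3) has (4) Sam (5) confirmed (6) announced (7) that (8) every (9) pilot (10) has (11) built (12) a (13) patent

5

The displaced element is "which detective" (word 2).
It is linked across 1 clause boundary (Ø).
It functions as the subject of "announced", so the gap sits immediately after word 5 ("confirmed").
Base order: Sam has confirmed that which detective announced that every pilot has built a patent.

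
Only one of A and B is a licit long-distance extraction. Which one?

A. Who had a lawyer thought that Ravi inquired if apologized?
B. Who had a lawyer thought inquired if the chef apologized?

B

In A, the wh-phrase is extracted from inside a wh-island (introduced by "if"), which blocks movement.
In B, the extraction path crosses only that-complement boundaries, which are transparent.
So B is grammatical.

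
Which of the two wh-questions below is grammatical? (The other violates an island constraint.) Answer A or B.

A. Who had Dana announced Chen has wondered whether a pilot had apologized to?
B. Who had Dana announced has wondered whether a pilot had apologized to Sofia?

B

In A, the wh-phrase is extracted from inside a wh-island (introduced by "whether"), which blocks movement.
In B, the extraction path crosses only that-complement boundaries, which are transparent.
So B is grammatical.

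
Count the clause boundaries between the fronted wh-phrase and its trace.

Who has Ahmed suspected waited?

"who" is extracted from the subject of "waited".
Boundaries crossed, outermost first: [Ø] — 1 in total.

1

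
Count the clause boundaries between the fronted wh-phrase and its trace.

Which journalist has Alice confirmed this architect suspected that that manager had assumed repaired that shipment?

"which journalist" is extracted from the subject of "repaired".
Boundaries crossed, outermost first: [Ø], [that], [Ø] — 3 in total.

3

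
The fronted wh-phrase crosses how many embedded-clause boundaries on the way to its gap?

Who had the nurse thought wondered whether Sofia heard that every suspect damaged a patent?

1

"who" is extracted from the subject of "wondered".
Boundaries crossed, outermost first: [Ø] — 1 in total.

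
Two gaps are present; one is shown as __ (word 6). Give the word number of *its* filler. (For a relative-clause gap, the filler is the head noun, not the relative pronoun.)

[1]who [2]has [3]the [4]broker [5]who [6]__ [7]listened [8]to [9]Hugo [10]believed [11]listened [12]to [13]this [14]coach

4

The marked gap is inside the relative clause, the subject of "listened".
Its filler is the head noun "broker" (via "who"), at word 4.
(The other dependency links word 1 to a gap after word 10.)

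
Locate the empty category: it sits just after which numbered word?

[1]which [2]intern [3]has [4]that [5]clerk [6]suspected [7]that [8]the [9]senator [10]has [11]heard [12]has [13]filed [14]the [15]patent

11

The displaced element is "which intern" (word 2).
It is linked across 2 clause boundaries (that → Ø).
It functions as the subject of "filed", so the gap sits immediately after word 11 ("heard").
Base order: That clerk has suspected that the senator has heard that which intern has filed the patent.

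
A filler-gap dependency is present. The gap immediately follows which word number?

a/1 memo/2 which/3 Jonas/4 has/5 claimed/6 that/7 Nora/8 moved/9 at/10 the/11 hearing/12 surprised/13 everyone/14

The displaced element is "a memo" (word 2).
It is linked across 1 clause boundary (that).
It functions as the direct object of "moved", so the gap sits immediately after word 9 ("moved").
Base order: Jonas has claimed that Nora moved a memo at the hearing.

9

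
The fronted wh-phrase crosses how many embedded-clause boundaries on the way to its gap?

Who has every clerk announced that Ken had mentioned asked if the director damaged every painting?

"who" is extracted from the subject of "asked".
Boundaries crossed, outermost first: [that], [Ø] — 2 in total.

2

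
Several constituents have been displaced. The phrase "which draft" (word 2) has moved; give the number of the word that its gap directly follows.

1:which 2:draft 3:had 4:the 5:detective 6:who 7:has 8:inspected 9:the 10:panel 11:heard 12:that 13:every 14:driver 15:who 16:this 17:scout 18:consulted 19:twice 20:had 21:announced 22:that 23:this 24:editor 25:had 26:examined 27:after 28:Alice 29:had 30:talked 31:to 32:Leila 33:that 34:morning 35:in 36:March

26

The displaced element is "which draft" (word 2).
It is linked across 2 clause boundaries (that → that).
It functions as the direct object of "examined", so the gap sits immediately after word 26 ("examined").
Base order: The detective who has inspected the panel had heard that every driver who this scout consulted twice had announced that this editor had examined which draft after Alice had talked to Leila that morning in March.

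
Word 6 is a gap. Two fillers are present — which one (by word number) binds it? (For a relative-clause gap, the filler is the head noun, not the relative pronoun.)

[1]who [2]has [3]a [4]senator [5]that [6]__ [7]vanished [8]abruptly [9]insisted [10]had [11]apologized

4

The marked gap is inside the relative clause, the subject of "vanished".
Its filler is the head noun "senator" (via "that"), at word 4.
(The other dependency links word 1 to a gap after word 9.)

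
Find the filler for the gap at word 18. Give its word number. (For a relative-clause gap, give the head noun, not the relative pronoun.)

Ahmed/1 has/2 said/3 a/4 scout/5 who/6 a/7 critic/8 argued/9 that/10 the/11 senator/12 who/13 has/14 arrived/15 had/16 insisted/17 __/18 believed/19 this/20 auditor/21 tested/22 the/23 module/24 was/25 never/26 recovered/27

The gap at 18 is the subject of "believed", inside a relative clause.
The relative pronoun is "who" (word 6); it is bound by the head noun immediately before it.
Its filler is the head noun "scout", at word 5.

5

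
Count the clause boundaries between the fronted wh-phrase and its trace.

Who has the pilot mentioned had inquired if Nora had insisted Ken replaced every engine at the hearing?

"who" is extracted from the subject of "inquired".
Boundaries crossed, outermost first: [Ø] — 1 in total.

1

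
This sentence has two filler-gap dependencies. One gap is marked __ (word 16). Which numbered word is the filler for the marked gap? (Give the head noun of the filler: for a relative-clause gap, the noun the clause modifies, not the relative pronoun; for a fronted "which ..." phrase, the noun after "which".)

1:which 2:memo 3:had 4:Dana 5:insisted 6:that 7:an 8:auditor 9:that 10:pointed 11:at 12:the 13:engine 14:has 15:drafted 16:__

The marked gap is the direct object of "drafted".
Its filler is the fronted wh-phrase "which memo", at word 2.
(The other dependency links word 8 to a gap after word 9.)

2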